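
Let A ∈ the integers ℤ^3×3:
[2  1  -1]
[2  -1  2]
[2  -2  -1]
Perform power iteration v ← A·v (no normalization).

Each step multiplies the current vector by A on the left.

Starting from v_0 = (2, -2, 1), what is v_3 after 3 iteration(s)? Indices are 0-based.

v_3 = (35, -44, 11)

v_0 = (2, -2, 1).
v_1 = A·v_0 = (1, 8, 7).
v_2 = A·v_1 = (3, 8, -21).
v_3 = A·v_2 = (35, -44, 11).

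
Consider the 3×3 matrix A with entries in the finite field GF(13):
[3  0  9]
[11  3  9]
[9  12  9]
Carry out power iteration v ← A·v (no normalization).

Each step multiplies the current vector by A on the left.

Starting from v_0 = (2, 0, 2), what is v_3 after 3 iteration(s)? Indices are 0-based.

v_0 = (2, 0, 2).
v_1 = A·v_0 = (11, 1, 10).
v_2 = A·v_1 = (6, 6, 6).
v_3 = A·v_2 = (7, 8, 11).

v_3 = (7, 8, 11)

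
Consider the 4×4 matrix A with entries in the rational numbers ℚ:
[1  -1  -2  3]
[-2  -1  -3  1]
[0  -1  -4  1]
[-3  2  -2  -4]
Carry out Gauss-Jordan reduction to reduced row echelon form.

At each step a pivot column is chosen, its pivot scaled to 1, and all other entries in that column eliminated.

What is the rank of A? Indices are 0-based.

rank = 4

[1] R0 /= 1  ⇒  (1, -1, -2, 3)
     R1 -= -2·R0  ⇒  (0, -3, -7, 7)
     R3 -= -3·R0  ⇒  (0, -1, -8, 5)
[2] R1 /= -3  ⇒  (0, 1, 7/3, -7/3)
     R0 -= -1·R1  ⇒  (1, 0, 1/3, 2/3)
     R2 -= -1·R1  ⇒  (0, 0, -5/3, -4/3)
     R3 -= -1·R1  ⇒  (0, 0, -17/3, 8/3)
[3] R2 /= -5/3  ⇒  (0, 0, 1, 4/5)
     R0 -= 1/3·R2  ⇒  (1, 0, 0, 2/5)
     R1 -= 7/3·R2  ⇒  (0, 1, 0, -21/5)
     R3 -= -17/3·R2  ⇒  (0, 0, 0, 36/5)
[4] R3 /= 36/5  ⇒  (0, 0, 0, 1)
     R0 -= 2/5·R3  ⇒  (1, 0, 0, 0)
     R1 -= -21/5·R3  ⇒  (0, 1, 0, 0)
     R2 -= 4/5·R3  ⇒  (0, 0, 1, 0)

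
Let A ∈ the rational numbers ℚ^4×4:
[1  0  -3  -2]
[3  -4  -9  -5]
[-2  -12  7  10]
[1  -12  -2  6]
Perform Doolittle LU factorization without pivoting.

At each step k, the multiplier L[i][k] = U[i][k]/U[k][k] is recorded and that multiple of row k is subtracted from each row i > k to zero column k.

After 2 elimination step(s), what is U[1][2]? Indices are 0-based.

U[1][2] = 0

k=0: U[0][0]=1
  eliminate (1,0): mult=3, new row 1: (0, -4, 0, 1); set L[1][0]=3
  eliminate (2,0): mult=-2, new row 2: (0, -12, 1, 6); set L[2][0]=-2
  eliminate (3,0): mult=1, new row 3: (0, -12, 1, 8); set L[3][0]=1
k=1: U[1][1]=-4
  eliminate (2,1): mult=3, new row 2: (0, 0, 1, 3); set L[2][1]=3
  eliminate (3,1): mult=3, new row 3: (0, 0, 1, 5); set L[3][1]=3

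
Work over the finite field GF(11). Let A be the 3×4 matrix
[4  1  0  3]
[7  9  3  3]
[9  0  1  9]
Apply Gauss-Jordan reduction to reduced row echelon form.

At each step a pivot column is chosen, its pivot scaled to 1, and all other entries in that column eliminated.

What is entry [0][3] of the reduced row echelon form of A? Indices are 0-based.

M[0][3] = 7

pivot(0,0)=4: scale R0 → (1, 3, 0, 9)
  clear (1,0): R1 −= (7)R0 → (0, 10, 3, 6)
  clear (2,0): R2 −= (9)R0 → (0, 6, 1, 5)
pivot(1,1)=10: scale R1 → (0, 1, 8, 5)
  clear (0,1): R0 −= (3)R1 → (1, 0, 9, 5)
  clear (2,1): R2 −= (6)R1 → (0, 0, 8, 8)
pivot(2,2)=8: scale R2 → (0, 0, 1, 1)
  clear (0,2): R0 −= (9)R2 → (1, 0, 0, 7)
  clear (1,2): R1 −= (8)R2 → (0, 1, 0, 8)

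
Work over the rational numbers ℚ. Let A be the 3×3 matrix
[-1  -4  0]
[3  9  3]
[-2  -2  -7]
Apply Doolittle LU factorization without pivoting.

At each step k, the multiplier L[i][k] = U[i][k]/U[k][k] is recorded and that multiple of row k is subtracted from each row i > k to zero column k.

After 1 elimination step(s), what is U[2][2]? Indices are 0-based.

[col 0] pivot -1
  R1 -= -3*R0 → (0, -3, 3)  (L[1][0] := -3)
  R2 -= 2*R0 → (0, 6, -7)  (L[2][0] := 2)

U[2][2] = -7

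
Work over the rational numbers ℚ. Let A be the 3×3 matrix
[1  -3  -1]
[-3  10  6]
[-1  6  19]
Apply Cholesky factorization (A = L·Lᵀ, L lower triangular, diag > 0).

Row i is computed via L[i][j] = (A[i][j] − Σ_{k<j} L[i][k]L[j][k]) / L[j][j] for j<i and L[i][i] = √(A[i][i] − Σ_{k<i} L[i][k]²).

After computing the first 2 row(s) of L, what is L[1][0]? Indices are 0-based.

L[1][0] = -3

Step 1: L[0][0] = √(1) = 1.
  L[1][0] = (-3) / L[0][0] = -3.
Step 2: L[1][1] = √(1) = 1.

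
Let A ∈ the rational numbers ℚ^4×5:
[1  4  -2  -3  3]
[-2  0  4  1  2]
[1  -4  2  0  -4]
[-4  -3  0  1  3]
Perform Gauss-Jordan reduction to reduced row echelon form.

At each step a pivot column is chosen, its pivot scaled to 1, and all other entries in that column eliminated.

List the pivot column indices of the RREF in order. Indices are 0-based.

pivot columns: 0, 1, 2, 3

[1] R0 /= 1  ⇒  (1, 4, -2, -3, 3)
     R1 -= -2·R0  ⇒  (0, 8, 0, -5, 8)
     R2 -= 1·R0  ⇒  (0, -8, 4, 3, -7)
     R3 -= -4·R0  ⇒  (0, 13, -8, -11, 15)
[2] R1 /= 8  ⇒  (0, 1, 0, -5/8, 1)
     R0 -= 4·R1  ⇒  (1, 0, -2, -1/2, -1)
     R2 -= -8·R1  ⇒  (0, 0, 4, -2, 1)
     R3 -= 13·R1  ⇒  (0, 0, -8, -23/8, 2)
[3] R2 /= 4  ⇒  (0, 0, 1, -1/2, 1/4)
     R0 -= -2·R2  ⇒  (1, 0, 0, -3/2, -1/2)
     R3 -= -8·R2  ⇒  (0, 0, 0, -55/8, 4)
[4] R3 /= -55/8  ⇒  (0, 0, 0, 1, -32/55)
     R0 -= -3/2·R3  ⇒  (1, 0, 0, 0, -151/110)
     R1 -= -5/8·R3  ⇒  (0, 1, 0, 0, 7/11)
     R2 -= -1/2·R3  ⇒  (0, 0, 1, 0, -9/220)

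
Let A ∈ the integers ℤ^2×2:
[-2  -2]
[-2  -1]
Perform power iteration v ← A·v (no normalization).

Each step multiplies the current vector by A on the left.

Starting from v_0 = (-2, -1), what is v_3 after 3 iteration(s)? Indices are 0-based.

v_0 = (-2, -1).
v_1 = A·v_0 = (6, 5).
v_2 = A·v_1 = (-22, -17).
v_3 = A·v_2 = (78, 61).

v_3 = (78, 61)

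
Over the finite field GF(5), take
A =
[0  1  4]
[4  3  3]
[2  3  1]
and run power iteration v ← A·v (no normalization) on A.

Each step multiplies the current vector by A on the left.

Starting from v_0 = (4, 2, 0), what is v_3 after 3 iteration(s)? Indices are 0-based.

v_3 = (2, 2, 3)

v_0 = (4, 2, 0).
v_1 = A·v_0 = (2, 2, 4).
v_2 = A·v_1 = (3, 1, 4).
v_3 = A·v_2 = (2, 2, 3).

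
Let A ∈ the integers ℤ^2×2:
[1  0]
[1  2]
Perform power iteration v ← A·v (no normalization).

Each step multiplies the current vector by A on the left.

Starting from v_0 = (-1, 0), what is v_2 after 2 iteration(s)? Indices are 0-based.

v_2 = (-1, -3)

v_0 = (-1, 0).
v_1 = A·v_0 = (-1, -1).
v_2 = A·v_1 = (-1, -3).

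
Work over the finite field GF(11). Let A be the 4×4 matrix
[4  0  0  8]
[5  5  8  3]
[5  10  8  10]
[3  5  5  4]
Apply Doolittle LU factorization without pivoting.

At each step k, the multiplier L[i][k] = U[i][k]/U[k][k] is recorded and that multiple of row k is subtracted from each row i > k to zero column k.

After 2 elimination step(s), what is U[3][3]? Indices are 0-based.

Step 1: pivot at (0,0) is 4.
  row1 ← row1 − (4)·row0  ⇒  L[1][0]=4, U row1=(0, 5, 8, 4)
  row2 ← row2 − (4)·row0  ⇒  L[2][0]=4, U row2=(0, 10, 8, 0)
  row3 ← row3 − (9)·row0  ⇒  L[3][0]=9, U row3=(0, 5, 5, 9)
Step 2: pivot at (1,1) is 5.
  row2 ← row2 − (2)·row1  ⇒  L[2][1]=2, U row2=(0, 0, 3, 3)
  row3 ← row3 − (1)·row1  ⇒  L[3][1]=1, U row3=(0, 0, 8, 5)

U[3][3] = 5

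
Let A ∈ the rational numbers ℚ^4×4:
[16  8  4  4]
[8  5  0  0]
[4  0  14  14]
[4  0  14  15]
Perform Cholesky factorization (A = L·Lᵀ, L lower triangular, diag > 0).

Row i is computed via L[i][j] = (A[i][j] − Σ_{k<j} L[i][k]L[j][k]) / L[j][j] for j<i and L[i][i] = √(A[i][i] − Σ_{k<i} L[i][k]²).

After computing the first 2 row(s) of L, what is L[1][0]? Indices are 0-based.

Step 1: L[0][0] = √(16) = 4.
  L[1][0] = (8) / L[0][0] = 2.
Step 2: L[1][1] = √(1) = 1.

L[1][0] = 2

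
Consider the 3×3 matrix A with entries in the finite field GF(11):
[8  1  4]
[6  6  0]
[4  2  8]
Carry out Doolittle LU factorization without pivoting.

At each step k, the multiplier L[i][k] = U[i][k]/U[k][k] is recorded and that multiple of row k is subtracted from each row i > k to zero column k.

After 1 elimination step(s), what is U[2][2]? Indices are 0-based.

U[2][2] = 6

k=0: U[0][0]=8
  eliminate (1,0): mult=9, new row 1: (0, 8, 8); set L[1][0]=9
  eliminate (2,0): mult=6, new row 2: (0, 7, 6); set L[2][0]=6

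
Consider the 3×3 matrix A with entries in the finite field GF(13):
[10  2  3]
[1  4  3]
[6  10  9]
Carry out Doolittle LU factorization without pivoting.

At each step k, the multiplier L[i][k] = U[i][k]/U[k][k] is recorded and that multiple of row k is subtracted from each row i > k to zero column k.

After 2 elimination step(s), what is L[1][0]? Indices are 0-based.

k=0: U[0][0]=10
  eliminate (1,0): mult=4, new row 1: (0, 9, 4); set L[1][0]=4
  eliminate (2,0): mult=11, new row 2: (0, 1, 2); set L[2][0]=11
k=1: U[1][1]=9
  eliminate (2,1): mult=3, new row 2: (0, 0, 3); set L[2][1]=3

L[1][0] = 4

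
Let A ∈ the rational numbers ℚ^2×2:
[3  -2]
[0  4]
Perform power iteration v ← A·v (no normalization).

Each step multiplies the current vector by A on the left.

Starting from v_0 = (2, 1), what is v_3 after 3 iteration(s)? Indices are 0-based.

v_0 = (2, 1).
v_1 = A·v_0 = (4, 4).
v_2 = A·v_1 = (4, 16).
v_3 = A·v_2 = (-20, 64).

v_3 = (-20, 64)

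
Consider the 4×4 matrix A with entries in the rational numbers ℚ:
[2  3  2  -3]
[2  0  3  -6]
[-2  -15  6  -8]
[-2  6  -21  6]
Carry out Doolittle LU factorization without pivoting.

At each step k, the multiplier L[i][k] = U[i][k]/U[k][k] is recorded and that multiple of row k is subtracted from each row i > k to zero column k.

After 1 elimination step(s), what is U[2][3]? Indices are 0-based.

[col 0] pivot 2
  R1 -= 1*R0 → (0, -3, 1, -3)  (L[1][0] := 1)
  R2 -= -1*R0 → (0, -12, 8, -11)  (L[2][0] := -1)
  R3 -= -1*R0 → (0, 9, -19, 3)  (L[3][0] := -1)

U[2][3] = -11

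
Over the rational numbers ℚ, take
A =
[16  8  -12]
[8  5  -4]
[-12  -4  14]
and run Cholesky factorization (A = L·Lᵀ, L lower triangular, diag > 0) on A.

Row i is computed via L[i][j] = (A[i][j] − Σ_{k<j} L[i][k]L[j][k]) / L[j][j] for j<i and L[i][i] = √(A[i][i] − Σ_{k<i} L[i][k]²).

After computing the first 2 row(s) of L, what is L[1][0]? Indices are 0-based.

L[1][0] = 2

Step 1: L[0][0] = √(16) = 4.
  L[1][0] = (8) / L[0][0] = 2.
Step 2: L[1][1] = √(1) = 1.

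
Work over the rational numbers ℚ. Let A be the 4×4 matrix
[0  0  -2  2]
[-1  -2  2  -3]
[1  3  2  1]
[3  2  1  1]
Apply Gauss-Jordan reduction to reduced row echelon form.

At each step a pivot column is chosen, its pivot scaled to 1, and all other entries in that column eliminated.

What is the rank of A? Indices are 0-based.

rank = 4

pivot(0,0): swap R0↔R1
pivot(0,0)=-1: scale R0 → (1, 2, -2, 3)
  clear (2,0): R2 −= (1)R0 → (0, 1, 4, -2)
  clear (3,0): R3 −= (3)R0 → (0, -4, 7, -8)
pivot(1,1): swap R1↔R2
pivot(1,1)=1: scale R1 → (0, 1, 4, -2)
  clear (0,1): R0 −= (2)R1 → (1, 0, -10, 7)
  clear (3,1): R3 −= (-4)R1 → (0, 0, 23, -16)
pivot(2,2)=-2: scale R2 → (0, 0, 1, -1)
  clear (0,2): R0 −= (-10)R2 → (1, 0, 0, -3)
  clear (1,2): R1 −= (4)R2 → (0, 1, 0, 2)
  clear (3,2): R3 −= (23)R2 → (0, 0, 0, 7)
pivot(3,3)=7: scale R3 → (0, 0, 0, 1)
  clear (0,3): R0 −= (-3)R3 → (1, 0, 0, 0)
  clear (1,3): R1 −= (2)R3 → (0, 1, 0, 0)
  clear (2,3): R2 −= (-1)R3 → (0, 0, 1, 0)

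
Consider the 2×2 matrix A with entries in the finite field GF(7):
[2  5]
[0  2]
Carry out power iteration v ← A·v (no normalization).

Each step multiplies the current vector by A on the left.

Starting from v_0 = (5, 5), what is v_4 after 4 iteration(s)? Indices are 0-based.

v_4 = (5, 3)

v_0 = (5, 5).
v_1 = A·v_0 = (0, 3).
v_2 = A·v_1 = (1, 6).
v_3 = A·v_2 = (4, 5).
v_4 = A·v_3 = (5, 3).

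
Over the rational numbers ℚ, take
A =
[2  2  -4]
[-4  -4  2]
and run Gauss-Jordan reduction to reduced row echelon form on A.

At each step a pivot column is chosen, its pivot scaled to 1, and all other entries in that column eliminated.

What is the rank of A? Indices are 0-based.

rank = 2

[1] R0 /= 2  ⇒  (1, 1, -2)
     R1 -= -4·R0  ⇒  (0, 0, -6)
column 1 empty below row 1
[2] R1 /= -6  ⇒  (0, 0, 1)
     R0 -= -2·R1  ⇒  (1, 1, 0)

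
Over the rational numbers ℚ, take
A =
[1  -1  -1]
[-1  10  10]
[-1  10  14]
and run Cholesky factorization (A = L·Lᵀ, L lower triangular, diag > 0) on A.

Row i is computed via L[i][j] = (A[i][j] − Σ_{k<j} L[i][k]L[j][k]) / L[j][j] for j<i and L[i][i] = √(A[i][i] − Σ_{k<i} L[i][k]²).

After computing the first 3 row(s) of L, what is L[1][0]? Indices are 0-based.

Step 1: L[0][0] = √(1) = 1.
  L[1][0] = (-1) / L[0][0] = -1.
Step 2: L[1][1] = √(9) = 3.
  L[2][0] = (-1) / L[0][0] = -1.
  L[2][1] = (9) / L[1][1] = 3.
Step 3: L[2][2] = √(4) = 2.

L[1][0] = -1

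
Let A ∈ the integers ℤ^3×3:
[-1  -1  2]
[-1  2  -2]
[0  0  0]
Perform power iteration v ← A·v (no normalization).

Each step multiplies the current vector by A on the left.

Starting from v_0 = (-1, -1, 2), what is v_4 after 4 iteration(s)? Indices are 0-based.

v_0 = (-1, -1, 2).
v_1 = A·v_0 = (6, -5, 0).
v_2 = A·v_1 = (-1, -16, 0).
v_3 = A·v_2 = (17, -31, 0).
v_4 = A·v_3 = (14, -79, 0).

v_4 = (14, -79, 0)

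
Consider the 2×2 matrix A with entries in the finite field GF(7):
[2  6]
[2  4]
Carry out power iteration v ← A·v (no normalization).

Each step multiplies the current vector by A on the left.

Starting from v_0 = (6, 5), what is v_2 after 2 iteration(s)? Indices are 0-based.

v_0 = (6, 5).
v_1 = A·v_0 = (0, 4).
v_2 = A·v_1 = (3, 2).

v_2 = (3, 2)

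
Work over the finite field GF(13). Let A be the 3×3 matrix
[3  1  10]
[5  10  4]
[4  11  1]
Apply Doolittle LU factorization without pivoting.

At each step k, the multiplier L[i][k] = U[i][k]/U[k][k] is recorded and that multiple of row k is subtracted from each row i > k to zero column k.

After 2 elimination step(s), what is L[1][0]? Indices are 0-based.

L[1][0] = 6

Step 1: pivot at (0,0) is 3.
  row1 ← row1 − (6)·row0  ⇒  L[1][0]=6, U row1=(0, 4, 9)
  row2 ← row2 − (10)·row0  ⇒  L[2][0]=10, U row2=(0, 1, 5)
Step 2: pivot at (1,1) is 4.
  row2 ← row2 − (10)·row1  ⇒  L[2][1]=10, U row2=(0, 0, 6)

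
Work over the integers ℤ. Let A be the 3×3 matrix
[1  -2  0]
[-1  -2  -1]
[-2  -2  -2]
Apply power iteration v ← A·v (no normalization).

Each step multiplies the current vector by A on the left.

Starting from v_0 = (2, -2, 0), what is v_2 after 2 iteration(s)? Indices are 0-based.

v_0 = (2, -2, 0).
v_1 = A·v_0 = (6, 2, 0).
v_2 = A·v_1 = (2, -10, -16).

v_2 = (2, -10, -16)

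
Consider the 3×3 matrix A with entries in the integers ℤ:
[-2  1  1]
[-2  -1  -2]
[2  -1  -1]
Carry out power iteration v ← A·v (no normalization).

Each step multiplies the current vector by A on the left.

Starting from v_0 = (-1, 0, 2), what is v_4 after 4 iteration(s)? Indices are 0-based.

v_0 = (-1, 0, 2).
v_1 = A·v_0 = (4, -2, -4).
v_2 = A·v_1 = (-14, 2, 14).
v_3 = A·v_2 = (44, -2, -44).
v_4 = A·v_3 = (-134, 2, 134).

v_4 = (-134, 2, 134)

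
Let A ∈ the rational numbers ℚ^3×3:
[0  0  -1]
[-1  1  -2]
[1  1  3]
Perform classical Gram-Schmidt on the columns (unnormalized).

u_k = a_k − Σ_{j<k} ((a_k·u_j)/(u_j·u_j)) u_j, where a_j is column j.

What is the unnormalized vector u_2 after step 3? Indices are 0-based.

Step 1: u_0 = a_0 = (0, -1, 1).
Step 2: u_1 = a_1 − (0)·u_0 = (0, 1, 1).
Step 3: u_2 = a_2 − (5/2)·u_0 − (1/2)·u_1 = (-1, 0, 0).

u_2 = (-1, 0, 0)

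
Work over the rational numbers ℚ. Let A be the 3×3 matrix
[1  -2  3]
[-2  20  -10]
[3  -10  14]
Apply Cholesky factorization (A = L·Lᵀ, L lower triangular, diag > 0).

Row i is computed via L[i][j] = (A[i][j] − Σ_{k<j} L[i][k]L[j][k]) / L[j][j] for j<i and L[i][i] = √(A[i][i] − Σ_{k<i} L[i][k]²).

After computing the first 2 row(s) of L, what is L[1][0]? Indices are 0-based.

L[1][0] = -2

Step 1: L[0][0] = √(1) = 1.
  L[1][0] = (-2) / L[0][0] = -2.
Step 2: L[1][1] = √(16) = 4.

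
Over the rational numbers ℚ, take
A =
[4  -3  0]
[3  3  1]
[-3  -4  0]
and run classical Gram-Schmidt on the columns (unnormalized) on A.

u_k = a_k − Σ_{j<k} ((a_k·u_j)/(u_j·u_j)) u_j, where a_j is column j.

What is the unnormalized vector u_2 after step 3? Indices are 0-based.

u_2 = (-3/43, 25/43, 21/43)

Step 1: u_0 = a_0 = (4, 3, -3).
Step 2: u_1 = a_1 − (9/34)·u_0 = (-69/17, 75/34, -109/34).
Step 3: u_2 = a_2 − (3/34)·u_0 − (3/43)·u_1 = (-3/43, 25/43, 21/43).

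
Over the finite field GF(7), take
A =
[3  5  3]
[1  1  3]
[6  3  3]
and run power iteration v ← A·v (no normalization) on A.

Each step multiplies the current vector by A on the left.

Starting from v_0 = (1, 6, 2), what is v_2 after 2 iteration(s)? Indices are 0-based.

v_2 = (6, 2, 6)

v_0 = (1, 6, 2).
v_1 = A·v_0 = (4, 6, 2).
v_2 = A·v_1 = (6, 2, 6).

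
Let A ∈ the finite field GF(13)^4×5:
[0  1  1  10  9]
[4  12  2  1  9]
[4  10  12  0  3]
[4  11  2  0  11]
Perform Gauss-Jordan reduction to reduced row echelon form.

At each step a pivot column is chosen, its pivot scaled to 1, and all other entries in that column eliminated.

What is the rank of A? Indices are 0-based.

rank = 4

pivot(0,0): swap R0↔R1
pivot(0,0)=4: scale R0 → (1, 3, 7, 10, 12)
  clear (2,0): R2 −= (4)R0 → (0, 11, 10, 12, 7)
  clear (3,0): R3 −= (4)R0 → (0, 12, 0, 12, 2)
pivot(1,1)=1: scale R1 → (0, 1, 1, 10, 9)
  clear (0,1): R0 −= (3)R1 → (1, 0, 4, 6, 11)
  clear (2,1): R2 −= (11)R1 → (0, 0, 12, 6, 12)
  clear (3,1): R3 −= (12)R1 → (0, 0, 1, 9, 11)
pivot(2,2)=12: scale R2 → (0, 0, 1, 7, 1)
  clear (0,2): R0 −= (4)R2 → (1, 0, 0, 4, 7)
  clear (1,2): R1 −= (1)R2 → (0, 1, 0, 3, 8)
  clear (3,2): R3 −= (1)R2 → (0, 0, 0, 2, 10)
pivot(3,3)=2: scale R3 → (0, 0, 0, 1, 5)
  clear (0,3): R0 −= (4)R3 → (1, 0, 0, 0, 0)
  clear (1,3): R1 −= (3)R3 → (0, 1, 0, 0, 6)
  clear (2,3): R2 −= (7)R3 → (0, 0, 1, 0, 5)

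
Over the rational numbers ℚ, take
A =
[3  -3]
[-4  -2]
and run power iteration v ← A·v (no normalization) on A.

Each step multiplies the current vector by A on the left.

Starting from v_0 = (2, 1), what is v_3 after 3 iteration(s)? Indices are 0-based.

v_3 = (93, -172)

v_0 = (2, 1).
v_1 = A·v_0 = (3, -10).
v_2 = A·v_1 = (39, 8).
v_3 = A·v_2 = (93, -172).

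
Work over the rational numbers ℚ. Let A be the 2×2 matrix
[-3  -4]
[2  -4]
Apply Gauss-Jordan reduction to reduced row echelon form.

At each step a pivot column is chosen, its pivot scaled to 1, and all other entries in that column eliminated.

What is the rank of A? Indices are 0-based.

rank = 2

pivot(0,0)=-3: scale R0 → (1, 4/3)
  clear (1,0): R1 −= (2)R0 → (0, -20/3)
pivot(1,1)=-20/3: scale R1 → (0, 1)
  clear (0,1): R0 −= (4/3)R1 → (1, 0)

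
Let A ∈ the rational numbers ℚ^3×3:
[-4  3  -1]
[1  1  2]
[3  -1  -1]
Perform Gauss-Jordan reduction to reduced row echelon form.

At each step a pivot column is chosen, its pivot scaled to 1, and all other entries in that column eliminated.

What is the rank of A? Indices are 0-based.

rank = 3

[1] R0 /= -4  ⇒  (1, -3/4, 1/4)
     R1 -= 1·R0  ⇒  (0, 7/4, 7/4)
     R2 -= 3·R0  ⇒  (0, 5/4, -7/4)
[2] R1 /= 7/4  ⇒  (0, 1, 1)
     R0 -= -3/4·R1  ⇒  (1, 0, 1)
     R2 -= 5/4·R1  ⇒  (0, 0, -3)
[3] R2 /= -3  ⇒  (0, 0, 1)
     R0 -= 1·R2  ⇒  (1, 0, 0)
     R1 -= 1·R2  ⇒  (0, 1, 0)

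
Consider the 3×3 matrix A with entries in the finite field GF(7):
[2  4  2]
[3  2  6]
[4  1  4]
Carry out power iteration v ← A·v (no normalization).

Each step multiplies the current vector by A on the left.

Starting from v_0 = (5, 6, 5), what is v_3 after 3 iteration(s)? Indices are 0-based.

v_3 = (0, 3, 0)

v_0 = (5, 6, 5).
v_1 = A·v_0 = (2, 1, 4).
v_2 = A·v_1 = (2, 4, 4).
v_3 = A·v_2 = (0, 3, 0).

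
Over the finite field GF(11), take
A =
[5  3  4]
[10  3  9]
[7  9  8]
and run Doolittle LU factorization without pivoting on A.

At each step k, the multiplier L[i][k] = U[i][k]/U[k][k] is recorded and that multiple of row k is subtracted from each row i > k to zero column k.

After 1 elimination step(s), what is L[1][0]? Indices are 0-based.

k=0: U[0][0]=5
  eliminate (1,0): mult=2, new row 1: (0, 8, 1); set L[1][0]=2
  eliminate (2,0): mult=8, new row 2: (0, 7, 9); set L[2][0]=8

L[1][0] = 2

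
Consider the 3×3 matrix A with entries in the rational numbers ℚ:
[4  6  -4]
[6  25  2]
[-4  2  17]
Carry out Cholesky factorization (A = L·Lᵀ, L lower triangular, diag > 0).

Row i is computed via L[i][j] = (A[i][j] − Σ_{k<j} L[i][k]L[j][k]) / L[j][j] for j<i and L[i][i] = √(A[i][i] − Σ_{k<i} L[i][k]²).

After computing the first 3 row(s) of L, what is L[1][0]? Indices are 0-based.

L[1][0] = 3

Step 1: L[0][0] = √(4) = 2.
  L[1][0] = (6) / L[0][0] = 3.
Step 2: L[1][1] = √(16) = 4.
  L[2][0] = (-4) / L[0][0] = -2.
  L[2][1] = (8) / L[1][1] = 2.
Step 3: L[2][2] = √(9) = 3.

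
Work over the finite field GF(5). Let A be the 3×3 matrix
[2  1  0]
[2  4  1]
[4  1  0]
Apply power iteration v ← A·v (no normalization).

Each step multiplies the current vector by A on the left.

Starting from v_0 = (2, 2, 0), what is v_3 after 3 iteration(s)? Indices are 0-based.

v_0 = (2, 2, 0).
v_1 = A·v_0 = (1, 2, 0).
v_2 = A·v_1 = (4, 0, 1).
v_3 = A·v_2 = (3, 4, 1).

v_3 = (3, 4, 1)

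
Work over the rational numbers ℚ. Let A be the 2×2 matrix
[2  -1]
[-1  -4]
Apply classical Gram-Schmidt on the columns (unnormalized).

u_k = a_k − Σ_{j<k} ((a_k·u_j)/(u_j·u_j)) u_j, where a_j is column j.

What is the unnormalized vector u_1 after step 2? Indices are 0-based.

u_1 = (-9/5, -18/5)

Step 1: u_0 = a_0 = (2, -1).
Step 2: u_1 = a_1 − (2/5)·u_0 = (-9/5, -18/5).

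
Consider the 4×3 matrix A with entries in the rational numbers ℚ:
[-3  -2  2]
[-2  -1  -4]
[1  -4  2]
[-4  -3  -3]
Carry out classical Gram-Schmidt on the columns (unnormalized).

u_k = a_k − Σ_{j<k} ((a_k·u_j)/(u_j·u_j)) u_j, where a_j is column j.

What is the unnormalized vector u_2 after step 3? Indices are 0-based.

Step 1: u_0 = a_0 = (-3, -2, 1, -4).
Step 2: u_1 = a_1 − (8/15)·u_0 = (-2/5, 1/15, -68/15, -13/15).
Step 3: u_2 = a_2 − (8/15)·u_0 − (-113/322)·u_1 = (557/161, -937/322, -20/161, -377/322).

u_2 = (557/161, -937/322, -20/161, -377/322)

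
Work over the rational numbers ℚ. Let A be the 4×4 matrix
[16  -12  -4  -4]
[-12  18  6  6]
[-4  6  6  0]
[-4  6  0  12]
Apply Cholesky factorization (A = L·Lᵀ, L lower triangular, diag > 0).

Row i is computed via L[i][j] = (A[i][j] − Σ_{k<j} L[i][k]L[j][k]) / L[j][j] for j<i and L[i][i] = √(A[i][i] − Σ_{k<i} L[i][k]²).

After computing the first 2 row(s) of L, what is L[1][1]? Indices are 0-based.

L[1][1] = 3

Step 1: L[0][0] = √(16) = 4.
  L[1][0] = (-12) / L[0][0] = -3.
Step 2: L[1][1] = √(9) = 3.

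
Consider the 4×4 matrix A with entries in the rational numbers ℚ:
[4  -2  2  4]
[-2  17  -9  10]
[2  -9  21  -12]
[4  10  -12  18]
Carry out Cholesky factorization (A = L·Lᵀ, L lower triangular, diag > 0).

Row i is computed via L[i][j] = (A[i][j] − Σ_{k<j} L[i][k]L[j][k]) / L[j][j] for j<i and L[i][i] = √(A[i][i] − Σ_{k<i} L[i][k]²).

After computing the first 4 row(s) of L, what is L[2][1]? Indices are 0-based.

L[2][1] = -2

Step 1: L[0][0] = √(4) = 2.
  L[1][0] = (-2) / L[0][0] = -1.
Step 2: L[1][1] = √(16) = 4.
  L[2][0] = (2) / L[0][0] = 1.
  L[2][1] = (-8) / L[1][1] = -2.
Step 3: L[2][2] = √(16) = 4.
  L[3][0] = (4) / L[0][0] = 2.
  L[3][1] = (12) / L[1][1] = 3.
  L[3][2] = (-8) / L[2][2] = -2.
Step 4: L[3][3] = √(1) = 1.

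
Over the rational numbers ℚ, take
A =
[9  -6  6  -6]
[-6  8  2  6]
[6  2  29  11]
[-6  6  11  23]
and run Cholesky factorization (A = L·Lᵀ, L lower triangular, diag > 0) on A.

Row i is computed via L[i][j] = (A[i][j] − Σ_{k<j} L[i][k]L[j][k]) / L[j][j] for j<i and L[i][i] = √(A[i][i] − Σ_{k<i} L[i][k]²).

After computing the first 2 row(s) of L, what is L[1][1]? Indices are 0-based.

Step 1: L[0][0] = √(9) = 3.
  L[1][0] = (-6) / L[0][0] = -2.
Step 2: L[1][1] = √(4) = 2.

L[1][1] = 2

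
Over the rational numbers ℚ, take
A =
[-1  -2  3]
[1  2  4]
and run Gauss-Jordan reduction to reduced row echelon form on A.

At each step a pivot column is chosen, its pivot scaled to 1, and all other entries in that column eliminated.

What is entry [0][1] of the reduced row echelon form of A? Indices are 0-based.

pivot(0,0)=-1: scale R0 → (1, 2, -3)
  clear (1,0): R1 −= (1)R0 → (0, 0, 7)
col 1: no nonzero at/below row 1; advance.
pivot(1,2)=7: scale R1 → (0, 0, 1)
  clear (0,2): R0 −= (-3)R1 → (1, 2, 0)

M[0][1] = 2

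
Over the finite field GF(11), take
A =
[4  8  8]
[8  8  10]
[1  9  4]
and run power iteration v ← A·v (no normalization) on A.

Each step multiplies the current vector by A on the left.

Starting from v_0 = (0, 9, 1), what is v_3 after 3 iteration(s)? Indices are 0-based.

v_0 = (0, 9, 1).
v_1 = A·v_0 = (3, 5, 8).
v_2 = A·v_1 = (6, 1, 3).
v_3 = A·v_2 = (1, 9, 5).

v_3 = (1, 9, 5)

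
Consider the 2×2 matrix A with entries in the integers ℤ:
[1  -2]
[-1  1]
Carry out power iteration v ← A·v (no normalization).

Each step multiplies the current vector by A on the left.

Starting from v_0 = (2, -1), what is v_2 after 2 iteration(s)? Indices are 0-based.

v_0 = (2, -1).
v_1 = A·v_0 = (4, -3).
v_2 = A·v_1 = (10, -7).

v_2 = (10, -7)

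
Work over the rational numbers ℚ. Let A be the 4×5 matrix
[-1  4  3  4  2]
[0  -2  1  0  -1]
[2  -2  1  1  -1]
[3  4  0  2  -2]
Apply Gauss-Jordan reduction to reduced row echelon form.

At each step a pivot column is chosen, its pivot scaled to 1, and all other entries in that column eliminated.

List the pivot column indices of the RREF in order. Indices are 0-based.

pivot(0,0)=-1: scale R0 → (1, -4, -3, -4, -2)
  clear (2,0): R2 −= (2)R0 → (0, 6, 7, 9, 3)
  clear (3,0): R3 −= (3)R0 → (0, 16, 9, 14, 4)
pivot(1,1)=-2: scale R1 → (0, 1, -1/2, 0, 1/2)
  clear (0,1): R0 −= (-4)R1 → (1, 0, -5, -4, 0)
  clear (2,1): R2 −= (6)R1 → (0, 0, 10, 9, 0)
  clear (3,1): R3 −= (16)R1 → (0, 0, 17, 14, -4)
pivot(2,2)=10: scale R2 → (0, 0, 1, 9/10, 0)
  clear (0,2): R0 −= (-5)R2 → (1, 0, 0, 1/2, 0)
  clear (1,2): R1 −= (-1/2)R2 → (0, 1, 0, 9/20, 1/2)
  clear (3,2): R3 −= (17)R2 → (0, 0, 0, -13/10, -4)
pivot(3,3)=-13/10: scale R3 → (0, 0, 0, 1, 40/13)
  clear (0,3): R0 −= (1/2)R3 → (1, 0, 0, 0, -20/13)
  clear (1,3): R1 −= (9/20)R3 → (0, 1, 0, 0, -23/26)
  clear (2,3): R2 −= (9/10)R3 → (0, 0, 1, 0, -36/13)

pivot columns: 0, 1, 2, 3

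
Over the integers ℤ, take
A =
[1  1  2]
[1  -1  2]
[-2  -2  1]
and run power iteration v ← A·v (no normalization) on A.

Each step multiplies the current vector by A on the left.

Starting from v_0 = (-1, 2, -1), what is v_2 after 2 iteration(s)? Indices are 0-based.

v_2 = (-12, -2, 9)

v_0 = (-1, 2, -1).
v_1 = A·v_0 = (-1, -5, -3).
v_2 = A·v_1 = (-12, -2, 9).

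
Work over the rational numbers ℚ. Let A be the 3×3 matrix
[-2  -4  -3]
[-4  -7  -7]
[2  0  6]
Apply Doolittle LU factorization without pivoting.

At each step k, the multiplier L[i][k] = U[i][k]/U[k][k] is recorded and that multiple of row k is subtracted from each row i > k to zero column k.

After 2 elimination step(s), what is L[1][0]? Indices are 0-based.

L[1][0] = 2

[col 0] pivot -2
  R1 -= 2*R0 → (0, 1, -1)  (L[1][0] := 2)
  R2 -= -1*R0 → (0, -4, 3)  (L[2][0] := -1)
[col 1] pivot 1
  R2 -= -4*R1 → (0, 0, -1)  (L[2][1] := -4)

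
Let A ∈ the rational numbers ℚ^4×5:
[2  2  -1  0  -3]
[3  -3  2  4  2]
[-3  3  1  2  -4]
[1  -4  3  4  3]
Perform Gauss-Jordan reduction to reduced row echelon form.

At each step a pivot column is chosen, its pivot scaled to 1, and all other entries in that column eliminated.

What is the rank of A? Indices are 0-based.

rank = 4

pivot(0,0)=2: scale R0 → (1, 1, -1/2, 0, -3/2)
  clear (1,0): R1 −= (3)R0 → (0, -6, 7/2, 4, 13/2)
  clear (2,0): R2 −= (-3)R0 → (0, 6, -1/2, 2, -17/2)
  clear (3,0): R3 −= (1)R0 → (0, -5, 7/2, 4, 9/2)
pivot(1,1)=-6: scale R1 → (0, 1, -7/12, -2/3, -13/12)
  clear (0,1): R0 −= (1)R1 → (1, 0, 1/12, 2/3, -5/12)
  clear (2,1): R2 −= (6)R1 → (0, 0, 3, 6, -2)
  clear (3,1): R3 −= (-5)R1 → (0, 0, 7/12, 2/3, -11/12)
pivot(2,2)=3: scale R2 → (0, 0, 1, 2, -2/3)
  clear (0,2): R0 −= (1/12)R2 → (1, 0, 0, 1/2, -13/36)
  clear (1,2): R1 −= (-7/12)R2 → (0, 1, 0, 1/2, -53/36)
  clear (3,2): R3 −= (7/12)R2 → (0, 0, 0, -1/2, -19/36)
pivot(3,3)=-1/2: scale R3 → (0, 0, 0, 1, 19/18)
  clear (0,3): R0 −= (1/2)R3 → (1, 0, 0, 0, -8/9)
  clear (1,3): R1 −= (1/2)R3 → (0, 1, 0, 0, -2)
  clear (2,3): R2 −= (2)R3 → (0, 0, 1, 0, -25/9)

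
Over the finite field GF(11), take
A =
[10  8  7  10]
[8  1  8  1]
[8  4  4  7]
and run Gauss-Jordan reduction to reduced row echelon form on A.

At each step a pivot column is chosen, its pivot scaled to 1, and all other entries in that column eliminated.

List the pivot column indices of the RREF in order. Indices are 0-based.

step 1: normalize row 0 (÷10) = (1, 3, 4, 1)
  row 1: subtract 8×row0 = (0, 10, 9, 4)
  row 2: subtract 8×row0 = (0, 2, 5, 10)
step 2: normalize row 1 (÷10) = (0, 1, 2, 7)
  row 0: subtract 3×row1 = (1, 0, 9, 2)
  row 2: subtract 2×row1 = (0, 0, 1, 7)
step 3: normalize row 2 (÷1) = (0, 0, 1, 7)
  row 0: subtract 9×row2 = (1, 0, 0, 5)
  row 1: subtract 2×row2 = (0, 1, 0, 4)

pivot columns: 0, 1, 2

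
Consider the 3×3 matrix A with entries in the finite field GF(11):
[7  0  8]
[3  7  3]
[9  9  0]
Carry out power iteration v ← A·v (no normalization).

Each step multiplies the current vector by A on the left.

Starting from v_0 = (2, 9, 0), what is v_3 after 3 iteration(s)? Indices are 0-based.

v_0 = (2, 9, 0).
v_1 = A·v_0 = (3, 3, 0).
v_2 = A·v_1 = (10, 8, 10).
v_3 = A·v_2 = (7, 6, 8).

v_3 = (7, 6, 8)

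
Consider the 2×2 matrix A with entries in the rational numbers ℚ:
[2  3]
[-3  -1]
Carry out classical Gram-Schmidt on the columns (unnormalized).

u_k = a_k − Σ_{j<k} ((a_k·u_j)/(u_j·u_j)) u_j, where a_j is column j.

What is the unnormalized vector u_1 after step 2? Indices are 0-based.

Step 1: u_0 = a_0 = (2, -3).
Step 2: u_1 = a_1 − (9/13)·u_0 = (21/13, 14/13).

u_1 = (21/13, 14/13)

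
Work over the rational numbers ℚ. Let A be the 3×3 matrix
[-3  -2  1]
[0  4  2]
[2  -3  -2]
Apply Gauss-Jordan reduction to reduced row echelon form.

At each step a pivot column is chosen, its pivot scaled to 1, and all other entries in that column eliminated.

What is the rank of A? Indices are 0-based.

pivot(0,0)=-3: scale R0 → (1, 2/3, -1/3)
  clear (2,0): R2 −= (2)R0 → (0, -13/3, -4/3)
pivot(1,1)=4: scale R1 → (0, 1, 1/2)
  clear (0,1): R0 −= (2/3)R1 → (1, 0, -2/3)
  clear (2,1): R2 −= (-13/3)R1 → (0, 0, 5/6)
pivot(2,2)=5/6: scale R2 → (0, 0, 1)
  clear (0,2): R0 −= (-2/3)R2 → (1, 0, 0)
  clear (1,2): R1 −= (1/2)R2 → (0, 1, 0)

rank = 3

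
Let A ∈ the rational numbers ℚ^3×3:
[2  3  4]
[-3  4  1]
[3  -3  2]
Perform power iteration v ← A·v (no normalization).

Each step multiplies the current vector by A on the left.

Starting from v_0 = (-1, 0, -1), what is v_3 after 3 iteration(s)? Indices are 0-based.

v_3 = (-125, 128, -209)

v_0 = (-1, 0, -1).
v_1 = A·v_0 = (-6, 2, -5).
v_2 = A·v_1 = (-26, 21, -34).
v_3 = A·v_2 = (-125, 128, -209).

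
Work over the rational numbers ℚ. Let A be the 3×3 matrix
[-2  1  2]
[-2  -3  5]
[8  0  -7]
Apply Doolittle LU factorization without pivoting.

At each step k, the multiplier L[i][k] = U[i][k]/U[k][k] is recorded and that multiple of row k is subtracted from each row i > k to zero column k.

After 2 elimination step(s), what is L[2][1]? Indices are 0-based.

[col 0] pivot -2
  R1 -= 1*R0 → (0, -4, 3)  (L[1][0] := 1)
  R2 -= -4*R0 → (0, 4, 1)  (L[2][0] := -4)
[col 1] pivot -4
  R2 -= -1*R1 → (0, 0, 4)  (L[2][1] := -1)

L[2][1] = -1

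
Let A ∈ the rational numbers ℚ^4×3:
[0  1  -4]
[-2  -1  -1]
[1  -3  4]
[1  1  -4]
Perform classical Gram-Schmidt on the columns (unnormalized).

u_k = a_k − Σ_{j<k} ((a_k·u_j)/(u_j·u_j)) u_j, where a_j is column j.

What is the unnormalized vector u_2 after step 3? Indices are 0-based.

u_2 = (-29/12, -23/12, -13/12, -11/4)

Step 1: u_0 = a_0 = (0, -2, 1, 1).
Step 2: u_1 = a_1 − (0)·u_0 = (1, -1, -3, 1).
Step 3: u_2 = a_2 − (1/3)·u_0 − (-19/12)·u_1 = (-29/12, -23/12, -13/12, -11/4).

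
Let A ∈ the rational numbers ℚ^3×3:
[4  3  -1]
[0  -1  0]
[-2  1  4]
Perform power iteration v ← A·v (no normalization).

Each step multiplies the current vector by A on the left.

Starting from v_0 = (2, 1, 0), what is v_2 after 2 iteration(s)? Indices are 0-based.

v_2 = (44, 1, -35)

v_0 = (2, 1, 0).
v_1 = A·v_0 = (11, -1, -3).
v_2 = A·v_1 = (44, 1, -35).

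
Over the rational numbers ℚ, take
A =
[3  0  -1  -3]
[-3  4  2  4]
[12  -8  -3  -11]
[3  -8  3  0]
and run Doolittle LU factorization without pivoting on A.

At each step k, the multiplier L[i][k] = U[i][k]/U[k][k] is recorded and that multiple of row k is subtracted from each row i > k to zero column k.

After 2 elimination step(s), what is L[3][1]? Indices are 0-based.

Step 1: pivot at (0,0) is 3.
  row1 ← row1 − (-1)·row0  ⇒  L[1][0]=-1, U row1=(0, 4, 1, 1)
  row2 ← row2 − (4)·row0  ⇒  L[2][0]=4, U row2=(0, -8, 1, 1)
  row3 ← row3 − (1)·row0  ⇒  L[3][0]=1, U row3=(0, -8, 4, 3)
Step 2: pivot at (1,1) is 4.
  row2 ← row2 − (-2)·row1  ⇒  L[2][1]=-2, U row2=(0, 0, 3, 3)
  row3 ← row3 − (-2)·row1  ⇒  L[3][1]=-2, U row3=(0, 0, 6, 5)

L[3][1] = -2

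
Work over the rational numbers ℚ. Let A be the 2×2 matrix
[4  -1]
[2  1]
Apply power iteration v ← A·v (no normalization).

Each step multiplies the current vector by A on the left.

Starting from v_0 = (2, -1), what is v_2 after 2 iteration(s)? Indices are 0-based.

v_2 = (33, 21)

v_0 = (2, -1).
v_1 = A·v_0 = (9, 3).
v_2 = A·v_1 = (33, 21).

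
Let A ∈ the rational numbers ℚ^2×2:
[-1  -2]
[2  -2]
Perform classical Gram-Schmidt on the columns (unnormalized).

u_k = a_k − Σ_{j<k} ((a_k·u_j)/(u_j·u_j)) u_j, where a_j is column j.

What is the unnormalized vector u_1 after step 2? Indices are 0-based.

Step 1: u_0 = a_0 = (-1, 2).
Step 2: u_1 = a_1 − (-2/5)·u_0 = (-12/5, -6/5).

u_1 = (-12/5, -6/5)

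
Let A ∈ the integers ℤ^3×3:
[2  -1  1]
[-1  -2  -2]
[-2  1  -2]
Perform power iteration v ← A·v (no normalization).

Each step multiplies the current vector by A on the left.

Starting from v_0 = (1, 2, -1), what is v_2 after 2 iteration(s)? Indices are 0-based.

v_2 = (3, 3, -5)

v_0 = (1, 2, -1).
v_1 = A·v_0 = (-1, -3, 2).
v_2 = A·v_1 = (3, 3, -5).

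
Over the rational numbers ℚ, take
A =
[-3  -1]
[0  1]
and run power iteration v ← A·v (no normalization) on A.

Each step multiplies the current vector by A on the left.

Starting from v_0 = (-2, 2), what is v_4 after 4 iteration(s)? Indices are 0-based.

v_4 = (-122, 2)

v_0 = (-2, 2).
v_1 = A·v_0 = (4, 2).
v_2 = A·v_1 = (-14, 2).
v_3 = A·v_2 = (40, 2).
v_4 = A·v_3 = (-122, 2).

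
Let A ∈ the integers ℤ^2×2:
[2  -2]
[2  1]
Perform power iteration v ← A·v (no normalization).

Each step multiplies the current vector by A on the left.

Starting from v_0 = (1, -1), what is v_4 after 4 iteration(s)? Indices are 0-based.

v_0 = (1, -1).
v_1 = A·v_0 = (4, 1).
v_2 = A·v_1 = (6, 9).
v_3 = A·v_2 = (-6, 21).
v_4 = A·v_3 = (-54, 9).

v_4 = (-54, 9)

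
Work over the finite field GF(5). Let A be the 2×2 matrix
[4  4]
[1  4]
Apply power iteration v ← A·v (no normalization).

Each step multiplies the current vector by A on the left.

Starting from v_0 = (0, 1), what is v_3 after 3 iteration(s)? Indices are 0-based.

v_3 = (3, 2)

v_0 = (0, 1).
v_1 = A·v_0 = (4, 4).
v_2 = A·v_1 = (2, 0).
v_3 = A·v_2 = (3, 2).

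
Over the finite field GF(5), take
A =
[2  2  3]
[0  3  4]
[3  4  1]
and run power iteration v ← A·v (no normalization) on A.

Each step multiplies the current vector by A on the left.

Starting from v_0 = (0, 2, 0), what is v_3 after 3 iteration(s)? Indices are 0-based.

v_0 = (0, 2, 0).
v_1 = A·v_0 = (4, 1, 3).
v_2 = A·v_1 = (4, 0, 4).
v_3 = A·v_2 = (0, 1, 1).

v_3 = (0, 1, 1)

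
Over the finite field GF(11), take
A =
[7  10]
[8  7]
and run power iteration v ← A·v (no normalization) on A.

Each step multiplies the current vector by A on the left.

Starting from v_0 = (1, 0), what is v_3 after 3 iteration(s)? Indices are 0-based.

v_3 = (10, 1)

v_0 = (1, 0).
v_1 = A·v_0 = (7, 8).
v_2 = A·v_1 = (8, 2).
v_3 = A·v_2 = (10, 1).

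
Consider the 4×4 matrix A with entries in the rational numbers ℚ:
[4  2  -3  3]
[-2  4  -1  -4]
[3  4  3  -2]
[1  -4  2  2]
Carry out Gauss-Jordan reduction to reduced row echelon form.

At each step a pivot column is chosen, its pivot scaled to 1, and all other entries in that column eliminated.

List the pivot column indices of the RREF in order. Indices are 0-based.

[1] R0 /= 4  ⇒  (1, 1/2, -3/4, 3/4)
     R1 -= -2·R0  ⇒  (0, 5, -5/2, -5/2)
     R2 -= 3·R0  ⇒  (0, 5/2, 21/4, -17/4)
     R3 -= 1·R0  ⇒  (0, -9/2, 11/4, 5/4)
[2] R1 /= 5  ⇒  (0, 1, -1/2, -1/2)
     R0 -= 1/2·R1  ⇒  (1, 0, -1/2, 1)
     R2 -= 5/2·R1  ⇒  (0, 0, 13/2, -3)
     R3 -= -9/2·R1  ⇒  (0, 0, 1/2, -1)
[3] R2 /= 13/2  ⇒  (0, 0, 1, -6/13)
     R0 -= -1/2·R2  ⇒  (1, 0, 0, 10/13)
     R1 -= -1/2·R2  ⇒  (0, 1, 0, -19/26)
     R3 -= 1/2·R2  ⇒  (0, 0, 0, -10/13)
[4] R3 /= -10/13  ⇒  (0, 0, 0, 1)
     R0 -= 10/13·R3  ⇒  (1, 0, 0, 0)
     R1 -= -19/26·R3  ⇒  (0, 1, 0, 0)
     R2 -= -6/13·R3  ⇒  (0, 0, 1, 0)

pivot columns: 0, 1, 2, 3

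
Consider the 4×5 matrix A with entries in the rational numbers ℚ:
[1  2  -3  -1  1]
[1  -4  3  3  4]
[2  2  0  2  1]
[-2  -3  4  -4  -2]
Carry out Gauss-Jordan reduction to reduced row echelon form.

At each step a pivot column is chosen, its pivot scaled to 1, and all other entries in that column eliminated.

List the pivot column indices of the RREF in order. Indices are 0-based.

pivot columns: 0, 1, 2, 3

pivot(0,0)=1: scale R0 → (1, 2, -3, -1, 1)
  clear (1,0): R1 −= (1)R0 → (0, -6, 6, 4, 3)
  clear (2,0): R2 −= (2)R0 → (0, -2, 6, 4, -1)
  clear (3,0): R3 −= (-2)R0 → (0, 1, -2, -6, 0)
pivot(1,1)=-6: scale R1 → (0, 1, -1, -2/3, -1/2)
  clear (0,1): R0 −= (2)R1 → (1, 0, -1, 1/3, 2)
  clear (2,1): R2 −= (-2)R1 → (0, 0, 4, 8/3, -2)
  clear (3,1): R3 −= (1)R1 → (0, 0, -1, -16/3, 1/2)
pivot(2,2)=4: scale R2 → (0, 0, 1, 2/3, -1/2)
  clear (0,2): R0 −= (-1)R2 → (1, 0, 0, 1, 3/2)
  clear (1,2): R1 −= (-1)R2 → (0, 1, 0, 0, -1)
  clear (3,2): R3 −= (-1)R2 → (0, 0, 0, -14/3, 0)
pivot(3,3)=-14/3: scale R3 → (0, 0, 0, 1, 0)
  clear (0,3): R0 −= (1)R3 → (1, 0, 0, 0, 3/2)
  clear (2,3): R2 −= (2/3)R3 → (0, 0, 1, 0, -1/2)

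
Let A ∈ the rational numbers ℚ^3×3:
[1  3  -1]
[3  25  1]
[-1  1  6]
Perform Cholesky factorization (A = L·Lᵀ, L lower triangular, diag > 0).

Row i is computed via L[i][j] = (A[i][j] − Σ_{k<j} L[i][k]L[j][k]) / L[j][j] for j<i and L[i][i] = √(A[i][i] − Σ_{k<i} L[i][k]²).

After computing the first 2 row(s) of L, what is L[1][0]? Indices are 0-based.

L[1][0] = 3

Step 1: L[0][0] = √(1) = 1.
  L[1][0] = (3) / L[0][0] = 3.
Step 2: L[1][1] = √(16) = 4.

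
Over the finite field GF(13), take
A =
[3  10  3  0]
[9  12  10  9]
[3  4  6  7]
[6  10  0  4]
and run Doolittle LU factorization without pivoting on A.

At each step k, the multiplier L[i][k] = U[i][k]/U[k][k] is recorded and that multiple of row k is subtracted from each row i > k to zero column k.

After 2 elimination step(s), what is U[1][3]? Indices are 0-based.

Step 1: pivot at (0,0) is 3.
  row1 ← row1 − (3)·row0  ⇒  L[1][0]=3, U row1=(0, 8, 1, 9)
  row2 ← row2 − (1)·row0  ⇒  L[2][0]=1, U row2=(0, 7, 3, 7)
  row3 ← row3 − (2)·row0  ⇒  L[3][0]=2, U row3=(0, 3, 7, 4)
Step 2: pivot at (1,1) is 8.
  row2 ← row2 − (9)·row1  ⇒  L[2][1]=9, U row2=(0, 0, 7, 4)
  row3 ← row3 − (2)·row1  ⇒  L[3][1]=2, U row3=(0, 0, 5, 12)

U[1][3] = 9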